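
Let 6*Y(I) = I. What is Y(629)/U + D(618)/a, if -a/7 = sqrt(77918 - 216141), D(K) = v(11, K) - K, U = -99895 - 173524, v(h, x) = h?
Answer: -629/1640514 - 607*I*sqrt(138223)/967561 ≈ -0.00038342 - 0.23324*I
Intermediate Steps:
U = -273419
Y(I) = I/6
D(K) = 11 - K
a = -7*I*sqrt(138223) (a = -7*sqrt(77918 - 216141) = -7*I*sqrt(138223) ≈ -2602.5*I)
Y(629)/U + D(618)/a = ((1/6)*629)/(-273419) + (11 - 1*618)/((-7*I*sqrt(138223))) = (629/6)*(-1/273419) + (11 - 618)*(I*sqrt(138223)/967561) = -629/1640514 - 607*I*sqrt(138223)/967561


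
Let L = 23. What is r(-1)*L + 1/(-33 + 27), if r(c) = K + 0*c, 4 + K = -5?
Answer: -1243/6 ≈ -207.17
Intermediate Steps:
K = -9 (K = -4 - 5 = -9)
r(c) = -9 (r(c) = -9 + 0*c = -9 + 0 = -9)
r(-1)*L + 1/(-33 + 27) = -9*23 + 1/(-33 + 27) = -207 + 1/(-6) = -207 - ⅙ = -1243/6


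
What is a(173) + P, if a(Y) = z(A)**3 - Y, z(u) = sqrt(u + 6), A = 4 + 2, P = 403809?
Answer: 403636 + 24*sqrt(3) ≈ 4.0368e+5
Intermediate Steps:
A = 6
z(u) = sqrt(6 + u)
a(Y) = -Y + 24*sqrt(3) (a(Y) = (sqrt(6 + 6))**3 - Y = (sqrt(12))**3 - Y = (2*sqrt(3))**3 - Y = 24*sqrt(3) - Y = -Y + 24*sqrt(3))
a(173) + P = (-1*173 + 24*sqrt(3)) + 403809 = (-173 + 24*sqrt(3)) + 403809 = 403636 + 24*sqrt(3)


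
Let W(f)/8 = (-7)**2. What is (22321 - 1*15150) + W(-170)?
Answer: 7563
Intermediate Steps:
W(f) = 392 (W(f) = 8*(-7)**2 = 8*49 = 392)
(22321 - 1*15150) + W(-170) = (22321 - 1*15150) + 392 = (22321 - 15150) + 392 = 7171 + 392 = 7563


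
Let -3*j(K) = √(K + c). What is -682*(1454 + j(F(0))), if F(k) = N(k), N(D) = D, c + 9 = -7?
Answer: -991628 + 2728*I/3 ≈ -9.9163e+5 + 909.33*I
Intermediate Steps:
c = -16 (c = -9 - 7 = -16)
F(k) = k
j(K) = -√(-16 + K)/3 (j(K) = -√(K - 16)/3 = -√(-16 + K)/3)
-682*(1454 + j(F(0))) = -682*(1454 - √(-16 + 0)/3) = -682*(1454 - 4*I/3) = -991628 + 2728*I/3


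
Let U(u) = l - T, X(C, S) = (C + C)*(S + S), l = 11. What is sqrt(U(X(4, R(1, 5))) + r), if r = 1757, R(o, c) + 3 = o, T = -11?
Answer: sqrt(1779) ≈ 42.178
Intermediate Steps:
R(o, c) = -3 + o
X(C, S) = 4*C*S (X(C, S) = (2*C)*(2*S) = 4*C*S)
U(u) = 22 (U(u) = 11 - 1*(-11) = 11 + 11 = 22)
sqrt(U(X(4, R(1, 5))) + r) = sqrt(22 + 1757) = sqrt(1779)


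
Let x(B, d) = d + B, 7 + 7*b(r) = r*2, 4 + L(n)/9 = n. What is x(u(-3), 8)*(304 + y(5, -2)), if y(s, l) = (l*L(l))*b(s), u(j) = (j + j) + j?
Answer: -2452/7 ≈ -350.29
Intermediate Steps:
L(n) = -36 + 9*n
u(j) = 3*j (u(j) = 2*j + j = 3*j)
b(r) = -1 + 2*r/7 (b(r) = -1 + (r*2)/7 = -1 + (2*r)/7 = -1 + 2*r/7)
y(s, l) = l*(-1 + 2*s/7)*(-36 + 9*l) (y(s, l) = (l*(-36 + 9*l))*(-1 + 2*s/7) = l*(-1 + 2*s/7)*(-36 + 9*l))
x(B, d) = B + d
x(u(-3), 8)*(304 + y(5, -2)) = (3*(-3) + 8)*(304 + (9/7)*(-2)*(-7 + 2*5)*(-4 - 2)) = (-9 + 8)*(304 + (9/7)*(-2)*(-7 + 10)*(-6)) = -(304 + (9/7)*(-2)*3*(-6)) = -(304 + 324/7) = -1*2452/7 = -2452/7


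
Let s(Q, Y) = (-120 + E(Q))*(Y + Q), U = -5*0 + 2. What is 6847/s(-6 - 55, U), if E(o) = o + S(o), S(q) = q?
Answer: 6847/14278 ≈ 0.47955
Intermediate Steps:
U = 2 (U = 0 + 2 = 2)
E(o) = 2*o (E(o) = o + o = 2*o)
s(Q, Y) = (-120 + 2*Q)*(Q + Y) (s(Q, Y) = (-120 + 2*Q)*(Y + Q) = (-120 + 2*Q)*(Q + Y))
6847/s(-6 - 55, U) = 6847/(-120*(-6 - 55) - 120*2 + 2*(-6 - 55)² + 2*(-6 - 55)*2) = 6847/(-120*(-61) - 240 + 2*(-61)² + 2*(-61)*2) = 6847/(7320 - 240 + 2*3721 - 244) = 6847/(7320 - 240 + 7442 - 244) = 6847/14278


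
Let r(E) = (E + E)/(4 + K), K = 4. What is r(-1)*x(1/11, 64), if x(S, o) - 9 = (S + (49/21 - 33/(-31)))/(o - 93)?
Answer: -131717/59334 ≈ -2.2199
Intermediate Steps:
x(S, o) = 9 + (316/93 + S)/(-93 + o) (x(S, o) = 9 + (S + (49/21 - 33/(-31)))/(o - 93) = 9 + (S + (49*(1/21) - 33*(-1/31)))/(-93 + o) = 9 + (S + (7/3 + 33/31))/(-93 + o) = 9 + (S + 316/93)/(-93 + o) = 9 + (316/93 + S)/(-93 + o))
r(E) = E/4 (r(E) = (E + E)/(4 + 4) = (2*E)/8 = (2*E)*(1/8) = E/4)
r(-1)*x(1/11, 64) = ((1/4)*(-1))*((-77525/93 + 1/11 + 9*64)/(-93 + 64)) = -(-77525/93 + 1/11 + 576)/(4*(-29)) = -(-1)*(-263434)/(116*1023) = -1/4*263434/29667 = -131717/59334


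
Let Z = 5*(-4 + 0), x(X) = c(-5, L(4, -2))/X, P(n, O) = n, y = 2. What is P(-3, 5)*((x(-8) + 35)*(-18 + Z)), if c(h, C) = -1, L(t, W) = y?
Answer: 16017/4 ≈ 4004.3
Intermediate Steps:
L(t, W) = 2
x(X) = -1/X
Z = -20 (Z = 5*(-4) = -20)
P(-3, 5)*((x(-8) + 35)*(-18 + Z)) = -3*(-1/(-8) + 35)*(-18 - 20) = -3*(-1*(-1/8) + 35)*(-38) = -3*(1/8 + 35)*(-38) = -843*(-38)/8 = -3*(-5339/4) = 16017/4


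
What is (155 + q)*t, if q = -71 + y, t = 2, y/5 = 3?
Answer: 198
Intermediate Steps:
y = 15 (y = 5*3 = 15)
q = -56 (q = -71 + 15 = -56)
(155 + q)*t = (155 - 56)*2 = 99*2 = 198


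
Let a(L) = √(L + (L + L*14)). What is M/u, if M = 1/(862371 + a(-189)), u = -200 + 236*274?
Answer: 95819/5326758768453840 - I*√21/3995069076340380 ≈ 1.7988e-11 - 1.1471e-15*I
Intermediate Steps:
a(L) = 4*√L (a(L) = √(L + (L + 14*L)) = √(L + 15*L) = √(16*L) = 4*√L)
u = 64464 (u = -200 + 64664 = 64464)
M = 1/(862371 + 12*I*√21) (M = 1/(862371 + 4*√(-189)) = 1/(862371 + 4*(3*I*√21)) = 1/(862371 + 12*I*√21) ≈ 1.1596e-6 - 7.4e-11*I)
M/u = (95819/82631527185 - 4*I*√21/247894581555)/64464 = (95819/82631527185 - 4*I*√21/247894581555)*(1/64464) = 95819/5326758768453840 - I*√21/3995069076340380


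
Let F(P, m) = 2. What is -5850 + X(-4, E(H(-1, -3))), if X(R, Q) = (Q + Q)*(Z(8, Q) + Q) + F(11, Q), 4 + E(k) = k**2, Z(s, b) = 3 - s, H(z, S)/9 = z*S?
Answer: 1038152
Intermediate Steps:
H(z, S) = 9*S*z (H(z, S) = 9*(z*S) = 9*(S*z) = 9*S*z)
E(k) = -4 + k**2
X(R, Q) = 2 + 2*Q*(-5 + Q) (X(R, Q) = (Q + Q)*((3 - 1*8) + Q) + 2 = (2*Q)*((3 - 8) + Q) + 2 = (2*Q)*(-5 + Q) + 2 = 2*Q*(-5 + Q) + 2 = 2 + 2*Q*(-5 + Q))
-5850 + X(-4, E(H(-1, -3))) = -5850 + (2 - 10*(-4 + (9*(-3)*(-1))**2) + 2*(-4 + (9*(-3)*(-1))**2)**2) = -5850 + (2 - 10*(-4 + 27**2) + 2*(-4 + 27**2)**2) = -5850 + (2 - 10*(-4 + 729) + 2*(-4 + 729)**2) = -5850 + (2 - 10*725 + 2*725**2) = -5850 + (2 - 7250 + 2*525625) = -5850 + (2 - 7250 + 1051250) = -5850 + 1044002 = 1038152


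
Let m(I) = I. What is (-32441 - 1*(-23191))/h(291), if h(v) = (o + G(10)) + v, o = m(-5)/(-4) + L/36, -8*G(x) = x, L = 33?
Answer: -111000/3503 ≈ -31.687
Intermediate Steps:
G(x) = -x/8
o = 13/6 (o = -5/(-4) + 33/36 = -5*(-¼) + 33*(1/36) = 5/4 + 11/12 = 13/6 ≈ 2.1667)
h(v) = 11/12 + v (h(v) = (13/6 - ⅛*10) + v = (13/6 - 5/4) + v = 11/12 + v)
(-32441 - 1*(-23191))/h(291) = (-32441 - 1*(-23191))/(11/12 + 291) = (-32441 + 23191)/(3503/12) = -9250*12/3503 = -111000/3503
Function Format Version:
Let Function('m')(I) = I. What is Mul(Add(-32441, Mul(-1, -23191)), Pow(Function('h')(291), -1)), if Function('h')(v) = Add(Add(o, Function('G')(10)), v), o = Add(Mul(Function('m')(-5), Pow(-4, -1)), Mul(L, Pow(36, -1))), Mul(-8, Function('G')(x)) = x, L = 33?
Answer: Rational(-111000, 3503) ≈ -31.687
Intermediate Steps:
Function('G')(x) = Mul(Rational(-1, 8), x)
o = Rational(13, 6) (o = Add(Mul(-5, Pow(-4, -1)), Mul(33, Pow(36, -1))) = Add(Mul(-5, Rational(-1, 4)), Mul(33, Rational(1, 36))) = Add(Rational(5, 4), Rational(11, 12)) = Rational(13, 6) ≈ 2.1667)
Function('h')(v) = Add(Rational(11, 12), v) (Function('h')(v) = Add(Add(Rational(13, 6), Mul(Rational(-1, 8), 10)), v) = Add(Add(Rational(13, 6), Rational(-5, 4)), v) = Add(Rational(11, 12), v))
Mul(Add(-32441, Mul(-1, -23191)), Pow(Function('h')(291), -1)) = Mul(Add(-32441, Mul(-1, -23191)), Pow(Add(Rational(11, 12), 291), -1)) = Mul(Add(-32441, 23191), Pow(Rational(3503, 12), -1)) = Mul(-9250, Rational(12, 3503)) = Rational(-111000, 3503)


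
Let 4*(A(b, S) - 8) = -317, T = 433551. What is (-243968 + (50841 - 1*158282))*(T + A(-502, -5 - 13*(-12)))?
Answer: -609314741871/4 ≈ -1.5233e+11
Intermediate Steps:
A(b, S) = -285/4 (A(b, S) = 8 + (¼)*(-317) = 8 - 317/4 = -285/4)
(-243968 + (50841 - 1*158282))*(T + A(-502, -5 - 13*(-12))) = (-243968 + (50841 - 1*158282))*(433551 - 285/4) = (-243968 + (50841 - 158282))*(1733919/4) = (-243968 - 107441)*(1733919/4) = -351409*1733919/4 = -609314741871/4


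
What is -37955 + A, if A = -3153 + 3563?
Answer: -37545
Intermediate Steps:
A = 410
-37955 + A = -37955 + 410 = -37545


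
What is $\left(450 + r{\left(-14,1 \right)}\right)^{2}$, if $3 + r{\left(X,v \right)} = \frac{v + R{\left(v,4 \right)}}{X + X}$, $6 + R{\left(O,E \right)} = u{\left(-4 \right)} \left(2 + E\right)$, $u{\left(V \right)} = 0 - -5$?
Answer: $\frac{156025081}{784} \approx 1.9901 \cdot 10^{5}$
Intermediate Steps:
$u{\left(V \right)} = 5$ ($u{\left(V \right)} = 0 + 5 = 5$)
$R{\left(O,E \right)} = 4 + 5 E$ ($R{\left(O,E \right)} = -6 + 5 \left(2 + E\right) = -6 + \left(10 + 5 E\right) = 4 + 5 E$)
$r{\left(X,v \right)} = -3 + \frac{24 + v}{2 X}$ ($r{\left(X,v \right)} = -3 + \frac{v + \left(4 + 5 \cdot 4\right)}{X + X} = -3 + \frac{v + \left(4 + 20\right)}{2 X} = -3 + \left(v + 24\right) \frac{1}{2 X} = -3 + \left(24 + v\right) \frac{1}{2 X} = -3 + \frac{24 + v}{2 X}$)
$\left(450 + r{\left(-14,1 \right)}\right)^{2} = \left(450 + \frac{24 + 1 - -84}{2 \left(-14\right)}\right)^{2} = \left(450 + \frac{1}{2} \left(- \frac{1}{14}\right) \left(24 + 1 + 84\right)\right)^{2} = \left(450 + \frac{1}{2} \left(- \frac{1}{14}\right) 109\right)^{2} = \left(450 - \frac{109}{28}\right)^{2} = \left(\frac{12491}{28}\right)^{2} = \frac{156025081}{784}$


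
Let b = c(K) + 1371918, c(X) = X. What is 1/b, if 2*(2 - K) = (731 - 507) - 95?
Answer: 2/2743711 ≈ 7.2894e-7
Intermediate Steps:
K = -125/2 (K = 2 - ((731 - 507) - 95)/2 = 2 - (224 - 95)/2 = 2 - ½*129 = 2 - 129/2 = -125/2 ≈ -62.500)
b = 2743711/2 (b = -125/2 + 1371918 = 2743711/2 ≈ 1.3719e+6)
1/b = 1/(2743711/2) = 2/2743711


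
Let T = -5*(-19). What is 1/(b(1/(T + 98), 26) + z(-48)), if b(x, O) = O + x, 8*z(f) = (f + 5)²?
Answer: 1544/397009 ≈ 0.0038891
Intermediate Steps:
T = 95
z(f) = (5 + f)²/8 (z(f) = (f + 5)²/8 = (5 + f)²/8)
1/(b(1/(T + 98), 26) + z(-48)) = 1/((26 + 1/(95 + 98)) + (5 - 48)²/8) = 1/((26 + 1/193) + (⅛)*(-43)²) = 1/((26 + 1/193) + (⅛)*1849) = 1/(5019/193 + 1849/8) = 1/(397009/1544) = 1544/397009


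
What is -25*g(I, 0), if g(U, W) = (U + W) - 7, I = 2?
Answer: 125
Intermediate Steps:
g(U, W) = -7 + U + W
-25*g(I, 0) = -25*(-7 + 2 + 0) = -25*(-5) = 125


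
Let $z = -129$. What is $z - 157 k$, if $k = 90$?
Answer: $-14259$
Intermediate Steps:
$z - 157 k = -129 - 14130 = -14259$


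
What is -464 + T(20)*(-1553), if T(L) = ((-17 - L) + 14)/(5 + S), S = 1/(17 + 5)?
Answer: 734314/111 ≈ 6615.4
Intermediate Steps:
S = 1/22 ≈ 0.045455
T(L) = -22/37 - 22*L/111 (T(L) = ((-17 - L) + 14)/(5 + 1/22) = (-3 - L)/(111/22) = (-3 - L)*(22/111) = -22/37 - 22*L/111)
-464 + T(20)*(-1553) = -464 + (-22/37 - 22/111*20)*(-1553) = -464 + (-22/37 - 440/111)*(-1553) = -464 - 506/111*(-1553) = -464 + 785818/111 = 734314/111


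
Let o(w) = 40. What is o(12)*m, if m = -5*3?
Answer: -600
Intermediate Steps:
m = -15
o(12)*m = 40*(-15) = -600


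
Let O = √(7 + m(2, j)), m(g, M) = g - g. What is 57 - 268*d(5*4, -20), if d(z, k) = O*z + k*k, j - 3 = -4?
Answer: -107143 - 5360*√7 ≈ -1.2132e+5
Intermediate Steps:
j = -1 (j = 3 - 4 = -1)
m(g, M) = 0
O = √7 (O = √(7 + 0) = √7 ≈ 2.6458)
d(z, k) = k² + z*√7 (d(z, k) = √7*z + k*k = z*√7 + k² = k² + z*√7)
57 - 268*d(5*4, -20) = 57 - 268*((-20)² + (5*4)*√7) = 57 - 268*(400 + 20*√7) = 57 + (-107200 - 5360*√7) = -107143 - 5360*√7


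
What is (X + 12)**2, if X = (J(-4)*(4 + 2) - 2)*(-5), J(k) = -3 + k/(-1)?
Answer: 64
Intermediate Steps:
J(k) = -3 - k (J(k) = -3 + k*(-1) = -3 - k)
X = -20 (X = ((-3 - 1*(-4))*(4 + 2) - 2)*(-5) = ((-3 + 4)*6 - 2)*(-5) = (1*6 - 2)*(-5) = (6 - 2)*(-5) = 4*(-5) = -20)
(X + 12)**2 = (-20 + 12)**2 = (-8)**2 = 64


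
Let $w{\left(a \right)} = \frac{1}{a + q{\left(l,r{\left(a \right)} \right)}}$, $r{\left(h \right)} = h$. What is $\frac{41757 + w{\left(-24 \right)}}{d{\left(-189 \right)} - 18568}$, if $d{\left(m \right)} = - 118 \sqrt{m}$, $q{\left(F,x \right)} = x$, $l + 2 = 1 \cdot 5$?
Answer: $- \frac{930412307}{416882712} + \frac{23651153 i \sqrt{21}}{555843616} \approx -2.2318 + 0.19499 i$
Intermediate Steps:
$l = 3$ ($l = -2 + 1 \cdot 5 = -2 + 5 = 3$)
$w{\left(a \right)} = \frac{1}{2 a}$ ($w{\left(a \right)} = \frac{1}{a + a} = \frac{1}{2 a}$)
$\frac{41757 + w{\left(-24 \right)}}{d{\left(-189 \right)} - 18568} = \frac{41757 + \frac{1}{2 \left(-24\right)}}{- 118 \sqrt{-189} - 18568} = \frac{41757 + \frac{1}{2} \left(- \frac{1}{24}\right)}{- 118 \cdot 3 i \sqrt{21} - 18568} = \frac{41757 - \frac{1}{48}}{- 354 i \sqrt{21} - 18568} = \frac{2004335}{48 \left(-18568 - 354 i \sqrt{21}\right)}$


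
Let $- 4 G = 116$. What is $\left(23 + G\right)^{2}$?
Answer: $36$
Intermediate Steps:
$G = -29$ ($G = \left(- \frac{1}{4}\right) 116 = -29$)
$\left(23 + G\right)^{2} = \left(23 - 29\right)^{2} = \left(-6\right)^{2} = 36$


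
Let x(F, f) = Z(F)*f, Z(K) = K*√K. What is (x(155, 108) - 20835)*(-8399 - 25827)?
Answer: 713098710 - 572943240*√155 ≈ -6.4200e+9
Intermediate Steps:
Z(K) = K^(3/2)
x(F, f) = f*F^(3/2) (x(F, f) = F^(3/2)*f = f*F^(3/2))
(x(155, 108) - 20835)*(-8399 - 25827) = (108*155^(3/2) - 20835)*(-8399 - 25827) = (108*(155*√155) - 20835)*(-34226) = (16740*√155 - 20835)*(-34226) = (-20835 + 16740*√155)*(-34226) = 713098710 - 572943240*√155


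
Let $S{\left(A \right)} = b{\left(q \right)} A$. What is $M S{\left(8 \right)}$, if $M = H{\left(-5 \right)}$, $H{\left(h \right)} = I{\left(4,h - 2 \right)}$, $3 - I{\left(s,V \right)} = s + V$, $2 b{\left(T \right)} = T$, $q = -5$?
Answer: $-120$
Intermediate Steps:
$b{\left(T \right)} = \frac{T}{2}$
$S{\left(A \right)} = - \frac{5 A}{2}$ ($S{\left(A \right)} = \frac{1}{2} \left(-5\right) A = - \frac{5 A}{2}$)
$I{\left(s,V \right)} = 3 - V - s$ ($I{\left(s,V \right)} = 3 - \left(s + V\right) = 3 - \left(V + s\right) = 3 - V - s$)
$H{\left(h \right)} = 1 - h$ ($H{\left(h \right)} = 3 - \left(h - 2\right) - 4 = 3 - \left(-2 + h\right) - 4 = 1 - h$)
$M = 6$ ($M = 1 - -5 = 1 + 5 = 6$)
$M S{\left(8 \right)} = 6 \left(\left(- \frac{5}{2}\right) 8\right) = 6 \left(-20\right) = -120$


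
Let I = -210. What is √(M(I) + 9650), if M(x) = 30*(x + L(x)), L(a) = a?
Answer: 5*I*√118 ≈ 54.314*I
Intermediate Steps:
M(x) = 60*x (M(x) = 30*(x + x) = 30*(2*x) = 60*x)
√(M(I) + 9650) = √(60*(-210) + 9650) = √(-12600 + 9650) = √(-2950) = 5*I*√118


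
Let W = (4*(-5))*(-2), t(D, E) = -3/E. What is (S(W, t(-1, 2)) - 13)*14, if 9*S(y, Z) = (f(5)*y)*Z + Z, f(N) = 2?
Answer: -371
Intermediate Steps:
W = 40 (W = -20*(-2) = 40)
S(y, Z) = Z/9 + 2*Z*y/9 (S(y, Z) = ((2*y)*Z + Z)/9 = (2*Z*y + Z)/9 = (Z + 2*Z*y)/9 = Z/9 + 2*Z*y/9)
(S(W, t(-1, 2)) - 13)*14 = ((-3/2)*(1 + 2*40)/9 - 13)*14 = ((-3*1/2)*(1 + 80)/9 - 13)*14 = ((1/9)*(-3/2)*81 - 13)*14 = (-27/2 - 13)*14 = -53/2*14 = -371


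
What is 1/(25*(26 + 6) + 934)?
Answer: 1/1734 ≈ 0.00057670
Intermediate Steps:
1/(25*(26 + 6) + 934) = 1/(25*32 + 934) = 1/(800 + 934) = 1/1734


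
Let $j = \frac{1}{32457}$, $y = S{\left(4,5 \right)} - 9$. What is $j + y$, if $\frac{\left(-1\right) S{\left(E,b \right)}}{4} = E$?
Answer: $- \frac{811424}{32457} \approx -25.0$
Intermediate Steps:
$S{\left(E,b \right)} = - 4 E$
$y = -25$ ($y = \left(-4\right) 4 - 9 = -16 - 9 = -25$)
$j = \frac{1}{32457} \approx 3.081 \cdot 10^{-5}$
$j + y = \frac{1}{32457} - 25 = - \frac{811424}{32457}$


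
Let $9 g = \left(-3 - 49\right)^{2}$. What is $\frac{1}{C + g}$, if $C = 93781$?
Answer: $\frac{9}{846733} \approx 1.0629 \cdot 10^{-5}$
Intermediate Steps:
$g = \frac{2704}{9}$ ($g = \frac{\left(-3 - 49\right)^{2}}{9} = \frac{\left(-52\right)^{2}}{9} = \frac{1}{9} \cdot 2704 = \frac{2704}{9} \approx 300.44$)
$\frac{1}{C + g} = \frac{1}{93781 + \frac{2704}{9}} = \frac{1}{\frac{846733}{9}} = \frac{9}{846733}$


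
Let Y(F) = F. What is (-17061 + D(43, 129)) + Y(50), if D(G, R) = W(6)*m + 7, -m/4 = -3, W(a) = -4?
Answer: -17052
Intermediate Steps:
m = 12 (m = -4*(-3) = 12)
D(G, R) = -41 (D(G, R) = -4*12 + 7 = -48 + 7 = -41)
(-17061 + D(43, 129)) + Y(50) = (-17061 - 41) + 50 = -17102 + 50 = -17052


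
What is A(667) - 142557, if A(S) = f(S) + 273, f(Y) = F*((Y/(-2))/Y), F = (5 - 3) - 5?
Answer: -284565/2 ≈ -1.4228e+5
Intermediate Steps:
F = -3 (F = 2 - 5 = -3)
f(Y) = 3/2 (f(Y) = -3*Y/(-2)/Y = -3*Y*(-½)/Y = -3*(-Y/2)/Y = -3*(-½) = 3/2)
A(S) = 549/2 (A(S) = 3/2 + 273 = 549/2)
A(667) - 142557 = 549/2 - 142557 = -284565/2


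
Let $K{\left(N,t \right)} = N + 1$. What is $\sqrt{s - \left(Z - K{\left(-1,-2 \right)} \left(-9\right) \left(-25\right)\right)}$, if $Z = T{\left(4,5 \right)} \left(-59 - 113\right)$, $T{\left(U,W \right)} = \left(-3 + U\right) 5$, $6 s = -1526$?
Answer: $\frac{\sqrt{5451}}{3} \approx 24.61$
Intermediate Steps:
$K{\left(N,t \right)} = 1 + N$
$s = - \frac{763}{3}$ ($s = \frac{1}{6} \left(-1526\right) = - \frac{763}{3} \approx -254.33$)
$T{\left(U,W \right)} = -15 + 5 U$
$Z = -860$ ($Z = \left(-15 + 5 \cdot 4\right) \left(-59 - 113\right) = \left(-15 + 20\right) \left(-59 - 113\right) = 5 \left(-172\right) = -860$)
$\sqrt{s - \left(Z - K{\left(-1,-2 \right)} \left(-9\right) \left(-25\right)\right)} = \sqrt{- \frac{763}{3} + \left(\left(1 - 1\right) \left(-9\right) \left(-25\right) - -860\right)} = \sqrt{- \frac{763}{3} + \left(0 \left(-9\right) \left(-25\right) + 860\right)} = \sqrt{- \frac{763}{3} + \left(0 \left(-25\right) + 860\right)} = \sqrt{- \frac{763}{3} + \left(0 + 860\right)} = \sqrt{- \frac{763}{3} + 860} = \sqrt{\frac{1817}{3}} = \frac{\sqrt{5451}}{3}$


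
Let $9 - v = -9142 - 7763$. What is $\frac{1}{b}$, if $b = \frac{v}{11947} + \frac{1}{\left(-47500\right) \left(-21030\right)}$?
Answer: $\frac{11934156975000}{16895817461947} \approx 0.70634$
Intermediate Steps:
$v = 16914$ ($v = 9 - \left(-9142 - 7763\right) = 9 - -16905 = 9 + 16905 = 16914$)
$b = \frac{16895817461947}{11934156975000}$ ($b = \frac{16914}{11947} + \frac{1}{\left(-47500\right) \left(-21030\right)} = 16914 \cdot \frac{1}{11947} - - \frac{1}{998925000} = \frac{16914}{11947} + \frac{1}{998925000} = \frac{16895817461947}{11934156975000} \approx 1.4158$)
$\frac{1}{b} = \frac{1}{\frac{16895817461947}{11934156975000}} = \frac{11934156975000}{16895817461947}$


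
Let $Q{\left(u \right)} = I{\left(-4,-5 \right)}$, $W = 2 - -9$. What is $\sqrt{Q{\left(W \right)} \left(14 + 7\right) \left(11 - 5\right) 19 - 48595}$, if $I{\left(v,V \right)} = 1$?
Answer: $i \sqrt{46201} \approx 214.94 i$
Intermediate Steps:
$W = 11$ ($W = 2 + 9 = 11$)
$Q{\left(u \right)} = 1$
$\sqrt{Q{\left(W \right)} \left(14 + 7\right) \left(11 - 5\right) 19 - 48595} = \sqrt{1 \left(14 + 7\right) \left(11 - 5\right) 19 - 48595} = \sqrt{1 \cdot 21 \cdot 6 \cdot 19 - 48595} = \sqrt{1 \cdot 126 \cdot 19 - 48595} = \sqrt{126 \cdot 19 - 48595} = \sqrt{2394 - 48595} = \sqrt{-46201} = i \sqrt{46201}$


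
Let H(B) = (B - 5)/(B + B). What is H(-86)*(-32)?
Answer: -728/43 ≈ -16.930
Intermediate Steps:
H(B) = (-5 + B)/(2*B) (H(B) = (-5 + B)/((2*B)) = (-5 + B)*(1/(2*B)) = (-5 + B)/(2*B))
H(-86)*(-32) = ((1/2)*(-5 - 86)/(-86))*(-32) = ((1/2)*(-1/86)*(-91))*(-32) = (91/172)*(-32) = -728/43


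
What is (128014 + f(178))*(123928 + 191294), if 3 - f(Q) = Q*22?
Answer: 39119365422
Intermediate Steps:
f(Q) = 3 - 22*Q (f(Q) = 3 - Q*22 = 3 - 22*Q)
(128014 + f(178))*(123928 + 191294) = (128014 + (3 - 22*178))*(123928 + 191294) = (128014 + (3 - 3916))*315222 = (128014 - 3913)*315222 = 124101*315222 = 39119365422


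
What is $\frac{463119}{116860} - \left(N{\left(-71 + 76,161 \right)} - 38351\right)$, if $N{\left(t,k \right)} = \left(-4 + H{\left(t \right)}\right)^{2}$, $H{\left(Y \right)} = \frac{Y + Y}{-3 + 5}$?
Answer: $\frac{4482044119}{116860} \approx 38354.0$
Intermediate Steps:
$H{\left(Y \right)} = Y$ ($H{\left(Y \right)} = \frac{2 Y}{2} = 2 Y \frac{1}{2} = Y$)
$N{\left(t,k \right)} = \left(-4 + t\right)^{2}$
$\frac{463119}{116860} - \left(N{\left(-71 + 76,161 \right)} - 38351\right) = \frac{463119}{116860} - \left(\left(-4 + \left(-71 + 76\right)\right)^{2} - 38351\right) = 463119 \cdot \frac{1}{116860} - \left(\left(-4 + 5\right)^{2} - 38351\right) = \frac{463119}{116860} - \left(1^{2} - 38351\right) = \frac{463119}{116860} - \left(1 - 38351\right) = \frac{463119}{116860} - -38350 = \frac{463119}{116860} + 38350 = \frac{4482044119}{116860}$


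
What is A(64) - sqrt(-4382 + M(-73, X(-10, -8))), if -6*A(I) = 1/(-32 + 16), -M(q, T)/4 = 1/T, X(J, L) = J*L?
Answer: 1/96 - I*sqrt(438205)/10 ≈ 0.010417 - 66.197*I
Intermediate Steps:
M(q, T) = -4/T
A(I) = 1/96 (A(I) = -1/(6*(-32 + 16)) = -1/6/(-16) = -1/6*(-1/16) = 1/96)
A(64) - sqrt(-4382 + M(-73, X(-10, -8))) = 1/96 - sqrt(-4382 - 4/((-10*(-8)))) = 1/96 - sqrt(-4382 - 4/80) = 1/96 - sqrt(-4382 - 4*1/80) = 1/96 - sqrt(-4382 - 1/20) = 1/96 - sqrt(-87641/20) = 1/96 - I*sqrt(438205)/10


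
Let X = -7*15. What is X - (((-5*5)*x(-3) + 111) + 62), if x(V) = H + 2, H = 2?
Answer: -178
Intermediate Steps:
x(V) = 4 (x(V) = 2 + 2 = 4)
X = -105
X - (((-5*5)*x(-3) + 111) + 62) = -105 - ((-5*5*4 + 111) + 62) = -105 - ((-25*4 + 111) + 62) = -105 - ((-100 + 111) + 62) = -105 - (11 + 62) = -105 - 1*73 = -105 - 73 = -178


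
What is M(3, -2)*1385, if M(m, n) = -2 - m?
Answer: -6925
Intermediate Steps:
M(3, -2)*1385 = (-2 - 1*3)*1385 = (-2 - 3)*1385 = -5*1385 = -6925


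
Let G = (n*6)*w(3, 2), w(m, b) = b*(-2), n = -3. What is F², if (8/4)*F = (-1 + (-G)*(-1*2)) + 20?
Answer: 26569/4 ≈ 6642.3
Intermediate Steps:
w(m, b) = -2*b
G = 72 (G = (-3*6)*(-2*2) = -18*(-4) = 72)
F = 163/2 (F = ((-1 + (-1*72)*(-1*2)) + 20)/2 = ((-1 - 72*(-2)) + 20)/2 = ((-1 + 144) + 20)/2 = (143 + 20)/2 = (½)*163 = 163/2 ≈ 81.500)
F² = (163/2)² = 26569/4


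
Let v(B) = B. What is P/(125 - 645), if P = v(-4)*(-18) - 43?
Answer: -29/520 ≈ -0.055769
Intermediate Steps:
P = 29 (P = -4*(-18) - 43 = 72 - 43 = 29)
P/(125 - 645) = 29/(125 - 645) = 29/(-520) = -1/520*29 = -29/520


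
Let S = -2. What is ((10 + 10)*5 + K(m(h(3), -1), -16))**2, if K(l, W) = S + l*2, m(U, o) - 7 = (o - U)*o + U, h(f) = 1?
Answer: 13924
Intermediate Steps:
m(U, o) = 7 + U + o*(o - U) (m(U, o) = 7 + ((o - U)*o + U) = 7 + (o*(o - U) + U) = 7 + (U + o*(o - U)) = 7 + U + o*(o - U))
K(l, W) = -2 + 2*l (K(l, W) = -2 + l*2 = -2 + 2*l)
((10 + 10)*5 + K(m(h(3), -1), -16))**2 = ((10 + 10)*5 + (-2 + 2*(7 + 1 + (-1)**2 - 1*1*(-1))))**2 = (20*5 + (-2 + 2*(7 + 1 + 1 + 1)))**2 = (100 + (-2 + 2*10))**2 = (100 + (-2 + 20))**2 = (100 + 18)**2 = 118**2 = 13924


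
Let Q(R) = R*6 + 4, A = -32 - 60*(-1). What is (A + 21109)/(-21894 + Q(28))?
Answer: -21137/21722 ≈ -0.97307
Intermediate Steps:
A = 28 (A = -32 + 60 = 28)
Q(R) = 4 + 6*R (Q(R) = 6*R + 4 = 4 + 6*R)
(A + 21109)/(-21894 + Q(28)) = (28 + 21109)/(-21894 + (4 + 6*28)) = 21137/(-21894 + (4 + 168)) = 21137/(-21894 + 172) = 21137/(-21722) = 21137*(-1/21722) = -21137/21722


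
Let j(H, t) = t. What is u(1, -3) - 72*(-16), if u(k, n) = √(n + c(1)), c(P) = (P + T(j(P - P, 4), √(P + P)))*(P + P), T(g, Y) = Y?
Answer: 1152 + √(-1 + 2*√2) ≈ 1153.4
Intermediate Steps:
c(P) = 2*P*(P + √2*√P) (c(P) = (P + √(P + P))*(P + P) = (P + √(2*P))*(2*P) = (P + √2*√P)*(2*P) = 2*P*(P + √2*√P))
u(k, n) = √(2 + n + 2*√2) (u(k, n) = √(n + 2*1*(1 + √2*√1)) = √(n + 2*1*(1 + √2*1)) = √(n + 2*1*(1 + √2)) = √(n + (2 + 2*√2)) = √(2 + n + 2*√2))
u(1, -3) - 72*(-16) = √(2 - 3 + 2*√2) - 72*(-16) = √(-1 + 2*√2) + 1152 = 1152 + √(-1 + 2*√2)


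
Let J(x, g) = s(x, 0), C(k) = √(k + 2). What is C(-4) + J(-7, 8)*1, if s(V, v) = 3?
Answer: 3 + I*√2 ≈ 3.0 + 1.4142*I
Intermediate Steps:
C(k) = √(2 + k)
J(x, g) = 3
C(-4) + J(-7, 8)*1 = √(2 - 4) + 3*1 = √(-2) + 3 = I*√2 + 3 = 3 + I*√2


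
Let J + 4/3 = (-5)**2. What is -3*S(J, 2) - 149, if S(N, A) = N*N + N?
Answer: -5701/3 ≈ -1900.3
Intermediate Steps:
J = 71/3 (J = -4/3 + (-5)**2 = -4/3 + 25 = 71/3 ≈ 23.667)
S(N, A) = N + N**2 (S(N, A) = N**2 + N = N + N**2)
-3*S(J, 2) - 149 = -71*(1 + 71/3) - 149 = -71*74/3 - 149 = -3*5254/9 - 149 = -5254/3 - 149 = -5701/3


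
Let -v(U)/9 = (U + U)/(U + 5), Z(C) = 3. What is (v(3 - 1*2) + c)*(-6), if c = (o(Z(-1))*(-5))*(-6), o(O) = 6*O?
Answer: -3222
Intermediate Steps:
v(U) = -18*U/(5 + U) (v(U) = -9*(U + U)/(U + 5) = -9*2*U/(5 + U) = -18*U/(5 + U))
c = 540 (c = ((6*3)*(-5))*(-6) = (18*(-5))*(-6) = -90*(-6) = 540)
(v(3 - 1*2) + c)*(-6) = (-18*(3 - 1*2)/(5 + (3 - 1*2)) + 540)*(-6) = (-18*(3 - 2)/(5 + (3 - 2)) + 540)*(-6) = (-18*1/(5 + 1) + 540)*(-6) = (-18*1/6 + 540)*(-6) = (-18*1*⅙ + 540)*(-6) = (-3 + 540)*(-6) = 537*(-6) = -3222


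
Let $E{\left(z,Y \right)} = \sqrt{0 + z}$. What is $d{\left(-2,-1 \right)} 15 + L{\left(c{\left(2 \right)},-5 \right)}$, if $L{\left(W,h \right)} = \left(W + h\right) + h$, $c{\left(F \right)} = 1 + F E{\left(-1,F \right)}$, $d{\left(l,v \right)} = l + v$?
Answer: $-54 + 2 i \approx -54.0 + 2.0 i$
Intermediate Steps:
$E{\left(z,Y \right)} = \sqrt{z}$
$c{\left(F \right)} = 1 + i F$ ($c{\left(F \right)} = 1 + F \sqrt{-1} = 1 + F i = 1 + i F$)
$L{\left(W,h \right)} = W + 2 h$
$d{\left(-2,-1 \right)} 15 + L{\left(c{\left(2 \right)},-5 \right)} = \left(-2 - 1\right) 15 + \left(\left(1 + i 2\right) + 2 \left(-5\right)\right) = \left(-3\right) 15 - \left(9 - 2 i\right) = -45 - \left(9 - 2 i\right) = -54 + 2 i$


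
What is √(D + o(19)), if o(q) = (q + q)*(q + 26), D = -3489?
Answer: I*√1779 ≈ 42.178*I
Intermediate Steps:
o(q) = 2*q*(26 + q) (o(q) = (2*q)*(26 + q) = 2*q*(26 + q))
√(D + o(19)) = √(-3489 + 2*19*(26 + 19)) = √(-3489 + 2*19*45) = √(-3489 + 1710) = √(-1779) = I*√1779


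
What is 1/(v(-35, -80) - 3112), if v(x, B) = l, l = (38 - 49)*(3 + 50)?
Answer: -1/3695 ≈ -0.00027064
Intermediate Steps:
l = -583 (l = -11*53 = -583)
v(x, B) = -583
1/(v(-35, -80) - 3112) = 1/(-583 - 3112) = 1/(-3695) = -1/3695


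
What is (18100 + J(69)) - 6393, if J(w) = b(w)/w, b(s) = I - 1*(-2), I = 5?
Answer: 807790/69 ≈ 11707.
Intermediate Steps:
b(s) = 7 (b(s) = 5 - 1*(-2) = 5 + 2 = 7)
J(w) = 7/w
(18100 + J(69)) - 6393 = (18100 + 7/69) - 6393 = 1248907/69 - 6393 = 807790/69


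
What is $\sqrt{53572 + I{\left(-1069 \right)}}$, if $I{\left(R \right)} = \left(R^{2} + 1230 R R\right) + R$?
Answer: $\sqrt{1406791294} \approx 37507.0$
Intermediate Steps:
$I{\left(R \right)} = R + 1231 R^{2}$ ($I{\left(R \right)} = \left(R^{2} + 1230 R^{2}\right) + R = 1231 R^{2} + R = R + 1231 R^{2}$)
$\sqrt{53572 + I{\left(-1069 \right)}} = \sqrt{53572 - 1069 \left(1 + 1231 \left(-1069\right)\right)} = \sqrt{53572 - 1069 \left(1 - 1315939\right)} = \sqrt{53572 - -1406737722} = \sqrt{53572 + 1406737722} = \sqrt{1406791294}$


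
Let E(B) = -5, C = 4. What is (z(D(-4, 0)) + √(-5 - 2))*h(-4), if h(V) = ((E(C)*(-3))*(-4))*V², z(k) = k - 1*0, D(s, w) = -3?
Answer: 2880 - 960*I*√7 ≈ 2880.0 - 2539.9*I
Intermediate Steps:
z(k) = k (z(k) = k + 0 = k)
h(V) = -60*V² (h(V) = (-5*(-3)*(-4))*V² = (15*(-4))*V² = -60*V²)
(z(D(-4, 0)) + √(-5 - 2))*h(-4) = (-3 + √(-5 - 2))*(-60*(-4)²) = (-3 + √(-7))*(-60*16) = (-3 + I*√7)*(-960) = 2880 - 960*I*√7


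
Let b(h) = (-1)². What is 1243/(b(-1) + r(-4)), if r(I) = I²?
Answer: 1243/17 ≈ 73.118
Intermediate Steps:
b(h) = 1
1243/(b(-1) + r(-4)) = 1243/(1 + (-4)²) = 1243/(1 + 16) = 1243/17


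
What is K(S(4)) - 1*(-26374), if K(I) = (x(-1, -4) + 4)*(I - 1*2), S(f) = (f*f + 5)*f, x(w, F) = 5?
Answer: 27112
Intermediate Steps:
S(f) = f*(5 + f**2) (S(f) = (f**2 + 5)*f = (5 + f**2)*f = f*(5 + f**2))
K(I) = -18 + 9*I (K(I) = (5 + 4)*(I - 1*2) = 9*(I - 2) = 9*(-2 + I) = -18 + 9*I)
K(S(4)) - 1*(-26374) = (-18 + 9*(4*(5 + 4**2))) - 1*(-26374) = (-18 + 9*(4*(5 + 16))) + 26374 = (-18 + 9*(4*21)) + 26374 = (-18 + 9*84) + 26374 = (-18 + 756) + 26374 = 738 + 26374 = 27112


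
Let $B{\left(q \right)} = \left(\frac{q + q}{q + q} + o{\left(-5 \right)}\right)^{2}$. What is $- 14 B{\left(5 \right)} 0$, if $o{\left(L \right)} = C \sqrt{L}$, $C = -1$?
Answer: $0$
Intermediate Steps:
$o{\left(L \right)} = - \sqrt{L}$
$B{\left(q \right)} = \left(1 - i \sqrt{5}\right)^{2}$ ($B{\left(q \right)} = \left(\frac{q + q}{q + q} - \sqrt{-5}\right)^{2} = \left(\frac{2 q}{2 q} - i \sqrt{5}\right)^{2} = \left(2 q \frac{1}{2 q} - i \sqrt{5}\right)^{2} = \left(1 - i \sqrt{5}\right)^{2}$)
$- 14 B{\left(5 \right)} 0 = - 14 \left(1 - i \sqrt{5}\right)^{2} \cdot 0 = 0$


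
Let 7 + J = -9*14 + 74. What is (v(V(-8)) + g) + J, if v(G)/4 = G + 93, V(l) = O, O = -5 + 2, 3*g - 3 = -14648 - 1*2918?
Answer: -16660/3 ≈ -5553.3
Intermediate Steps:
g = -17563/3 (g = 1 + (-14648 - 1*2918)/3 = 1 + (-14648 - 2918)/3 = 1 + (1/3)*(-17566) = 1 - 17566/3 = -17563/3 ≈ -5854.3)
O = -3
V(l) = -3
v(G) = 372 + 4*G (v(G) = 4*(G + 93) = 4*(93 + G) = 372 + 4*G)
J = -59 (J = -7 + (-9*14 + 74) = -7 + (-126 + 74) = -7 - 52 = -59)
(v(V(-8)) + g) + J = ((372 + 4*(-3)) - 17563/3) - 59 = ((372 - 12) - 17563/3) - 59 = (360 - 17563/3) - 59 = -16483/3 - 59 = -16660/3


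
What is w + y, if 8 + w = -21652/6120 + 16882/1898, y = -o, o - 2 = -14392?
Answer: 20890010333/1451970 ≈ 14387.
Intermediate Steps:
o = -14390 (o = 2 - 14392 = -14390)
y = 14390 (y = -1*(-14390) = 14390)
w = -3837967/1451970 (w = -8 + (-21652/6120 + 16882/1898) = -8 + (-21652*1/6120 + 16882*(1/1898)) = -8 + (-5413/1530 + 8441/949) = -8 + 7777793/1451970 = -3837967/1451970 ≈ -2.6433)
w + y = -3837967/1451970 + 14390 = 20890010333/1451970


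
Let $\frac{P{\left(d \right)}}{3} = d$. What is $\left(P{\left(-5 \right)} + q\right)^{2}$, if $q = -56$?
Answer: $5041$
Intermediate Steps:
$P{\left(d \right)} = 3 d$
$\left(P{\left(-5 \right)} + q\right)^{2} = \left(3 \left(-5\right) - 56\right)^{2} = \left(-15 - 56\right)^{2} = \left(-71\right)^{2} = 5041$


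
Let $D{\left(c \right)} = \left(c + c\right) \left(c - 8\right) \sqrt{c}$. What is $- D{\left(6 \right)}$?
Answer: $24 \sqrt{6} \approx 58.788$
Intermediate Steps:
$D{\left(c \right)} = 2 c^{\frac{3}{2}} \left(-8 + c\right)$ ($D{\left(c \right)} = 2 c \left(-8 + c\right) \sqrt{c} = 2 c^{\frac{3}{2}} \left(-8 + c\right)$)
$- D{\left(6 \right)} = - 2 \cdot 6^{\frac{3}{2}} \left(-8 + 6\right) = - 2 \cdot 6 \sqrt{6} \left(-2\right) = - \left(-24\right) \sqrt{6} = 24 \sqrt{6}$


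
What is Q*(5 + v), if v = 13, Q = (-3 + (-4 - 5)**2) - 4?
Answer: 1332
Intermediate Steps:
Q = 74 (Q = (-3 + (-9)**2) - 4 = (-3 + 81) - 4 = 78 - 4 = 74)
Q*(5 + v) = 74*(5 + 13) = 74*18 = 1332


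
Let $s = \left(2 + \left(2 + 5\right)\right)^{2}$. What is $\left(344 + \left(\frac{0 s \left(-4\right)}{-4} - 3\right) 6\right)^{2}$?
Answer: $106276$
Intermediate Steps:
$s = 81$ ($s = \left(2 + 7\right)^{2} = 9^{2} = 81$)
$\left(344 + \left(\frac{0 s \left(-4\right)}{-4} - 3\right) 6\right)^{2} = \left(344 + \left(\frac{0 \cdot 81 \left(-4\right)}{-4} - 3\right) 6\right)^{2} = \left(344 + \left(0 \left(-4\right) \left(- \frac{1}{4}\right) - 3\right) 6\right)^{2} = \left(344 + \left(0 \left(- \frac{1}{4}\right) - 3\right) 6\right)^{2} = \left(344 + \left(0 - 3\right) 6\right)^{2} = \left(344 - 18\right)^{2} = 326^{2} = 106276$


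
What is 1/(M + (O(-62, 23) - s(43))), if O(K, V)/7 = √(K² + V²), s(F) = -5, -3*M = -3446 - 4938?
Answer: 25197/68614708 - 63*√4373/68614708 ≈ 0.00030651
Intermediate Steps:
M = 8384/3 (M = -(-3446 - 4938)/3 = -⅓*(-8384) = 8384/3 ≈ 2794.7)
O(K, V) = 7*√(K² + V²)
1/(M + (O(-62, 23) - s(43))) = 1/(8384/3 + (7*√((-62)² + 23²) - 1*(-5))) = 1/(8384/3 + (7*√(3844 + 529) + 5)) = 1/(8384/3 + (7*√4373 + 5)) = 1/(8384/3 + (5 + 7*√4373)) = 1/(8399/3 + 7*√4373)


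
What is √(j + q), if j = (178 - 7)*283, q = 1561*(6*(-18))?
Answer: 3*I*√13355 ≈ 346.69*I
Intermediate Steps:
q = -168588 (q = 1561*(-108) = -168588)
j = 48393 (j = 171*283 = 48393)
√(j + q) = √(48393 - 168588) = √(-120195) = 3*I*√13355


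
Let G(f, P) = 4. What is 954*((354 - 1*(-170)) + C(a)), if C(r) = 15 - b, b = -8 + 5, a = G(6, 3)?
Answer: 517068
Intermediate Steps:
a = 4
b = -3
C(r) = 18 (C(r) = 15 - 1*(-3) = 15 + 3 = 18)
954*((354 - 1*(-170)) + C(a)) = 954*((354 - 1*(-170)) + 18) = 954*((354 + 170) + 18) = 954*(524 + 18) = 954*542 = 517068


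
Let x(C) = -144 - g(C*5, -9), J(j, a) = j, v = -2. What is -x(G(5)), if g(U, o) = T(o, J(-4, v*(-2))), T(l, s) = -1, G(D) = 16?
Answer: 143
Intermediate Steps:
g(U, o) = -1
x(C) = -143 (x(C) = -144 - 1*(-1) = -144 + 1 = -143)
-x(G(5)) = -1*(-143) = 143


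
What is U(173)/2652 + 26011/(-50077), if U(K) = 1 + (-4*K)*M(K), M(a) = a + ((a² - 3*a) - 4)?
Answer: -341692806177/44268068 ≈ -7718.7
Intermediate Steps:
M(a) = -4 + a² - 2*a (M(a) = a + (-4 + a² - 3*a) = -4 + a² - 2*a)
U(K) = 1 - 4*K*(-4 + K² - 2*K) (U(K) = 1 + (-4*K)*(-4 + K² - 2*K) = 1 - 4*K*(-4 + K² - 2*K))
U(173)/2652 + 26011/(-50077) = (1 + 4*173*(4 - 1*173² + 2*173))/2652 + 26011/(-50077) = (1 + 4*173*(4 - 1*29929 + 346))*(1/2652) + 26011*(-1/50077) = (1 + 4*173*(4 - 29929 + 346))*(1/2652) - 26011/50077 = (1 + 4*173*(-29579))*(1/2652) - 26011/50077 = (1 - 20468668)*(1/2652) - 26011/50077 = -20468667*1/2652 - 26011/50077 = -6822889/884 - 26011/50077 = -341692806177/44268068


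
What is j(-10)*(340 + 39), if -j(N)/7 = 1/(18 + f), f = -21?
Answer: 2653/3 ≈ 884.33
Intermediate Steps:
j(N) = 7/3 (j(N) = -7/(18 - 21) = -7/(-3) = -7*(-⅓) = 7/3)
j(-10)*(340 + 39) = 7*(340 + 39)/3 = (7/3)*379 = 2653/3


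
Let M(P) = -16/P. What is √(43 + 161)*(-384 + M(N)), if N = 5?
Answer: -3872*√51/5 ≈ -5530.3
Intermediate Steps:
√(43 + 161)*(-384 + M(N)) = √(43 + 161)*(-384 - 16/5) = √204*(-384 - 16*⅕) = (2*√51)*(-384 - 16/5) = (2*√51)*(-1936/5) = -3872*√51/5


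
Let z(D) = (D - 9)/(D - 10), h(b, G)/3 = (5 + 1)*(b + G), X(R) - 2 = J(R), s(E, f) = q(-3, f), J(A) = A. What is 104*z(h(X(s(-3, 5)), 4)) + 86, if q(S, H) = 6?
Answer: 19622/103 ≈ 190.50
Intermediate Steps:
s(E, f) = 6
X(R) = 2 + R
h(b, G) = 18*G + 18*b (h(b, G) = 3*((5 + 1)*(b + G)) = 3*(6*(G + b)) = 3*(6*G + 6*b) = 18*G + 18*b)
z(D) = (-9 + D)/(-10 + D)
104*z(h(X(s(-3, 5)), 4)) + 86 = 104*((-9 + (18*4 + 18*(2 + 6)))/(-10 + (18*4 + 18*(2 + 6)))) + 86 = 104*((-9 + (72 + 18*8))/(-10 + (72 + 18*8))) + 86 = 104*((-9 + (72 + 144))/(-10 + (72 + 144))) + 86 = 104*((-9 + 216)/(-10 + 216)) + 86 = 104*(207/206) + 86 = 10764/103 + 86 = 19622/103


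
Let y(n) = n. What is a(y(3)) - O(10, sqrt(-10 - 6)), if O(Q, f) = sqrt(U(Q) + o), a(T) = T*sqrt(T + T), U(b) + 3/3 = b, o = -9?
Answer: 3*sqrt(6) ≈ 7.3485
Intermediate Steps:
U(b) = -1 + b
a(T) = sqrt(2)*T**(3/2) (a(T) = T*sqrt(2*T) = T*(sqrt(2)*sqrt(T)) = sqrt(2)*T**(3/2))
O(Q, f) = sqrt(-10 + Q) (O(Q, f) = sqrt((-1 + Q) - 9) = sqrt(-10 + Q))
a(y(3)) - O(10, sqrt(-10 - 6)) = sqrt(2)*3**(3/2) - sqrt(-10 + 10) = sqrt(2)*(3*sqrt(3)) - sqrt(0) = 3*sqrt(6) - 1*0 = 3*sqrt(6) + 0 = 3*sqrt(6)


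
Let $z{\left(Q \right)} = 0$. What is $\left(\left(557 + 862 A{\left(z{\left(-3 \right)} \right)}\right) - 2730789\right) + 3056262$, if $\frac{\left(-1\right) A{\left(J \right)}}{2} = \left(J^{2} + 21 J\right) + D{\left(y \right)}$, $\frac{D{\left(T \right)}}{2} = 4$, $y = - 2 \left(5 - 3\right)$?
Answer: $312238$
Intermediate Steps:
$y = -4$ ($y = \left(-2\right) 2 = -4$)
$D{\left(T \right)} = 8$ ($D{\left(T \right)} = 2 \cdot 4 = 8$)
$A{\left(J \right)} = -16 - 42 J - 2 J^{2}$ ($A{\left(J \right)} = - 2 \left(\left(J^{2} + 21 J\right) + 8\right) = - 2 \left(8 + J^{2} + 21 J\right) = -16 - 42 J - 2 J^{2}$)
$\left(\left(557 + 862 A{\left(z{\left(-3 \right)} \right)}\right) - 2730789\right) + 3056262 = \left(\left(557 + 862 \left(-16 - 0 - 2 \cdot 0^{2}\right)\right) - 2730789\right) + 3056262 = \left(\left(557 + 862 \left(-16 + 0 - 0\right)\right) - 2730789\right) + 3056262 = \left(\left(557 + 862 \left(-16 + 0 + 0\right)\right) - 2730789\right) + 3056262 = \left(\left(557 + 862 \left(-16\right)\right) - 2730789\right) + 3056262 = \left(\left(557 - 13792\right) - 2730789\right) + 3056262 = \left(-13235 - 2730789\right) + 3056262 = -2744024 + 3056262 = 312238$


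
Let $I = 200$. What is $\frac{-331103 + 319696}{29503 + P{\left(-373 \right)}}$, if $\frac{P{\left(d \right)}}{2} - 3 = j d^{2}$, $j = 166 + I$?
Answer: $- \frac{11407}{101871937} \approx -0.00011197$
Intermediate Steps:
$j = 366$ ($j = 166 + 200 = 366$)
$P{\left(d \right)} = 6 + 732 d^{2}$ ($P{\left(d \right)} = 6 + 2 \cdot 366 d^{2} = 6 + 732 d^{2}$)
$\frac{-331103 + 319696}{29503 + P{\left(-373 \right)}} = \frac{-331103 + 319696}{29503 + \left(6 + 732 \left(-373\right)^{2}\right)} = - \frac{11407}{29503 + \left(6 + 732 \cdot 139129\right)} = - \frac{11407}{29503 + \left(6 + 101842428\right)} = - \frac{11407}{29503 + 101842434} = - \frac{11407}{101871937}$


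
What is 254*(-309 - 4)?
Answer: -79502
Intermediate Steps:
254*(-309 - 4) = 254*(-313) = -79502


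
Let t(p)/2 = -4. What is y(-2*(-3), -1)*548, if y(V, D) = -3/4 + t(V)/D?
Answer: 3973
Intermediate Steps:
t(p) = -8 (t(p) = 2*(-4) = -8)
y(V, D) = -¾ - 8/D (y(V, D) = -3/4 - 8/D = -3*¼ - 8/D = -¾ - 8/D)
y(-2*(-3), -1)*548 = (-¾ - 8/(-1))*548 = (-¾ - 8*(-1))*548 = (-¾ + 8)*548 = (29/4)*548 = 3973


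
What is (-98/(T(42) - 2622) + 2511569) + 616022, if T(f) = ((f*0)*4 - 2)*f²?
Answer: 9617342374/3075 ≈ 3.1276e+6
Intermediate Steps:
T(f) = -2*f² (T(f) = (0*4 - 2)*f² = (0 - 2)*f² = -2*f²)
(-98/(T(42) - 2622) + 2511569) + 616022 = (-98/(-2*42² - 2622) + 2511569) + 616022 = (-98/(-2*1764 - 2622) + 2511569) + 616022 = (-98/(-3528 - 2622) + 2511569) + 616022 = (-98/(-6150) + 2511569) + 616022 = (-98*(-1/6150) + 2511569) + 616022 = (49/3075 + 2511569) + 616022 = 7723074724/3075 + 616022 = 9617342374/3075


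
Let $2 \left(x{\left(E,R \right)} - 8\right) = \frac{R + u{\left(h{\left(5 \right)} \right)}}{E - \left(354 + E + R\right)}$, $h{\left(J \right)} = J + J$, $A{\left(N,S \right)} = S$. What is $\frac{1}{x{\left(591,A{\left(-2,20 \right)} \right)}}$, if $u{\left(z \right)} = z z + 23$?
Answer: $\frac{68}{531} \approx 0.12806$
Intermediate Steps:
$h{\left(J \right)} = 2 J$
$u{\left(z \right)} = 23 + z^{2}$ ($u{\left(z \right)} = z^{2} + 23 = 23 + z^{2}$)
$x{\left(E,R \right)} = 8 + \frac{123 + R}{2 \left(-354 - R\right)}$ ($x{\left(E,R \right)} = 8 + \frac{\left(R + \left(23 + \left(2 \cdot 5\right)^{2}\right)\right) \frac{1}{E - \left(354 + E + R\right)}}{2} = 8 + \frac{\left(R + \left(23 + 10^{2}\right)\right) \frac{1}{E - \left(354 + E + R\right)}}{2} = 8 + \frac{\left(R + \left(23 + 100\right)\right) \frac{1}{-354 - R}}{2} = 8 + \frac{\left(R + 123\right) \frac{1}{-354 - R}}{2} = 8 + \frac{\left(123 + R\right) \frac{1}{-354 - R}}{2} = 8 + \frac{\frac{1}{-354 - R} \left(123 + R\right)}{2} = 8 + \frac{123 + R}{2 \left(-354 - R\right)}$)
$\frac{1}{x{\left(591,A{\left(-2,20 \right)} \right)}} = \frac{1}{\frac{3}{2} \frac{1}{354 + 20} \left(1847 + 5 \cdot 20\right)} = \frac{1}{\frac{3}{2} \cdot \frac{1}{374} \left(1847 + 100\right)} = \frac{1}{\frac{3}{2} \cdot \frac{1}{374} \cdot 1947} = \frac{1}{\frac{531}{68}} = \frac{68}{531}$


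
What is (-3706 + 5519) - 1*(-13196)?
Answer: 15009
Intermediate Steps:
(-3706 + 5519) - 1*(-13196) = 1813 + 13196 = 15009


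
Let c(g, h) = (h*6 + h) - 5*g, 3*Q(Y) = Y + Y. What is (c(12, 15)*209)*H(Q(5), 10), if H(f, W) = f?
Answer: 31350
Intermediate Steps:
Q(Y) = 2*Y/3 (Q(Y) = (Y + Y)/3 = (2*Y)/3 = 2*Y/3)
c(g, h) = -5*g + 7*h (c(g, h) = (6*h + h) - 5*g = 7*h - 5*g = -5*g + 7*h)
(c(12, 15)*209)*H(Q(5), 10) = ((-5*12 + 7*15)*209)*((⅔)*5) = ((-60 + 105)*209)*(10/3) = (45*209)*(10/3) = 9405*(10/3) = 31350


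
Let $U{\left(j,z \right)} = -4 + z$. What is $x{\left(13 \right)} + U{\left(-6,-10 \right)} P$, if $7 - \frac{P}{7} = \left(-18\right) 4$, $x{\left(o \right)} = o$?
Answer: $-7729$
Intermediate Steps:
$P = 553$ ($P = 49 - 7 \left(\left(-18\right) 4\right) = 49 - -504 = 49 + 504 = 553$)
$x{\left(13 \right)} + U{\left(-6,-10 \right)} P = 13 + \left(-4 - 10\right) 553 = 13 - 7742 = -7729$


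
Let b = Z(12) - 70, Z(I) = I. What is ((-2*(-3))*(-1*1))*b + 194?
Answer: 542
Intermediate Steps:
b = -58 (b = 12 - 70 = -58)
((-2*(-3))*(-1*1))*b + 194 = ((-2*(-3))*(-1*1))*(-58) + 194 = (6*(-1))*(-58) + 194 = -6*(-58) + 194 = 348 + 194 = 542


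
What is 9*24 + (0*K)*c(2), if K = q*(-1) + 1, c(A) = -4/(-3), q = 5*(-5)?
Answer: 216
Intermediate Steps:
q = -25
c(A) = 4/3 (c(A) = -4*(-⅓) = 4/3)
K = 26 (K = -25*(-1) + 1 = 25 + 1 = 26)
9*24 + (0*K)*c(2) = 9*24 + (0*26)*(4/3) = 216 + 0*(4/3) = 216 + 0 = 216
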